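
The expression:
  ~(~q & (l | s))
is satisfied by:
  {q: True, s: False, l: False}
  {q: True, l: True, s: False}
  {q: True, s: True, l: False}
  {q: True, l: True, s: True}
  {l: False, s: False, q: False}


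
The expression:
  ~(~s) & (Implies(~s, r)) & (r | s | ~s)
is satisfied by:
  {s: True}


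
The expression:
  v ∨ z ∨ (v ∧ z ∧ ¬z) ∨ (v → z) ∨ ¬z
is always true.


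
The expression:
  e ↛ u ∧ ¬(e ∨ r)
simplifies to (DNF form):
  False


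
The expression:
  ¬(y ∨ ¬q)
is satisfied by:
  {q: True, y: False}


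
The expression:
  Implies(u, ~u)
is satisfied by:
  {u: False}


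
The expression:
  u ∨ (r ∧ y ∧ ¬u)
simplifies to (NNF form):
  u ∨ (r ∧ y)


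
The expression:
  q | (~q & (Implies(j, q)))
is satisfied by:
  {q: True, j: False}
  {j: False, q: False}
  {j: True, q: True}


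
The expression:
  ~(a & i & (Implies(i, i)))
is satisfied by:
  {a: False, i: False}
  {i: True, a: False}
  {a: True, i: False}


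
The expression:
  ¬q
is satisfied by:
  {q: False}


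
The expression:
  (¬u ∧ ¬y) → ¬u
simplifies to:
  True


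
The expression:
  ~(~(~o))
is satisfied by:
  {o: False}


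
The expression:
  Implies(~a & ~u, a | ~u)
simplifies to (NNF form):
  True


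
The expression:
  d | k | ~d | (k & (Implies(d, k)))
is always true.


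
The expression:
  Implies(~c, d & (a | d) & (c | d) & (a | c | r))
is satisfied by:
  {d: True, c: True, r: True, a: True}
  {d: True, c: True, r: True, a: False}
  {d: True, c: True, a: True, r: False}
  {d: True, c: True, a: False, r: False}
  {c: True, r: True, a: True, d: False}
  {c: True, r: True, a: False, d: False}
  {c: True, r: False, a: True, d: False}
  {c: True, r: False, a: False, d: False}
  {d: True, r: True, a: True, c: False}
  {d: True, r: True, a: False, c: False}
  {d: True, a: True, r: False, c: False}


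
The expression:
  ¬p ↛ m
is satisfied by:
  {m: True, p: False}
  {p: False, m: False}
  {p: True, m: True}


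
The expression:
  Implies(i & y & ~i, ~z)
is always true.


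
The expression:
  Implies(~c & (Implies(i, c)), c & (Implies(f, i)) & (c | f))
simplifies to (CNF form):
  c | i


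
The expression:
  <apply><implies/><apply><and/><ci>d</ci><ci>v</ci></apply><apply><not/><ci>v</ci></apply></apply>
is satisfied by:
  {v: False, d: False}
  {d: True, v: False}
  {v: True, d: False}


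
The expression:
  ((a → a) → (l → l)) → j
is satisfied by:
  {j: True}


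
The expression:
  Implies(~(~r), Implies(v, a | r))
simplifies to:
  True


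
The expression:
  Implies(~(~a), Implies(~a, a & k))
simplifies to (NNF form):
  True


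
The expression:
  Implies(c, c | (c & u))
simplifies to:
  True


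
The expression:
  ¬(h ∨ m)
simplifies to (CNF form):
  ¬h ∧ ¬m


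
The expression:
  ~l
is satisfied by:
  {l: False}


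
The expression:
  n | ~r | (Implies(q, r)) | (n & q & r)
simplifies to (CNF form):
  True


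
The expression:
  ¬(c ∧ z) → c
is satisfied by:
  {c: True}


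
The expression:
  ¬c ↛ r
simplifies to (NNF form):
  r ∨ ¬c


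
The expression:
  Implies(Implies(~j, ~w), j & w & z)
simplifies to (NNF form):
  w & (z | ~j)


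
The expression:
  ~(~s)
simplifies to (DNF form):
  s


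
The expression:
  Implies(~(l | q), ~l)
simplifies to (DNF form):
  True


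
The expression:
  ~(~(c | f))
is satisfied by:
  {c: True, f: True}
  {c: True, f: False}
  {f: True, c: False}


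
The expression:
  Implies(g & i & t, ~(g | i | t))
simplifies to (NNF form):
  ~g | ~i | ~t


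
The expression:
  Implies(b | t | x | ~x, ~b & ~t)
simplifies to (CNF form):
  ~b & ~t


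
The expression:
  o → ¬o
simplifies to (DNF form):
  ¬o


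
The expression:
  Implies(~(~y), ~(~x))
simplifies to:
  x | ~y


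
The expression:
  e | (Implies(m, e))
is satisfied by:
  {e: True, m: False}
  {m: False, e: False}
  {m: True, e: True}


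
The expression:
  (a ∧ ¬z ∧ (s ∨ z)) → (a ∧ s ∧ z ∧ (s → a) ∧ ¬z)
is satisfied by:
  {z: True, s: False, a: False}
  {s: False, a: False, z: False}
  {a: True, z: True, s: False}
  {a: True, s: False, z: False}
  {z: True, s: True, a: False}
  {s: True, z: False, a: False}
  {a: True, s: True, z: True}


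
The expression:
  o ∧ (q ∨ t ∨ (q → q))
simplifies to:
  o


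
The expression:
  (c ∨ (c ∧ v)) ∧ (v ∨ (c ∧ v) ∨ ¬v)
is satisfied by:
  {c: True}


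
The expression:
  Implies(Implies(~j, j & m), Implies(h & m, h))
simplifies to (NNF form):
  True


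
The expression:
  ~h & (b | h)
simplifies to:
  b & ~h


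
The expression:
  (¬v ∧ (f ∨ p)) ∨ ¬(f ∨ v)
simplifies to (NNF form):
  ¬v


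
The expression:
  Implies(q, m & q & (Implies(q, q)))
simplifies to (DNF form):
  m | ~q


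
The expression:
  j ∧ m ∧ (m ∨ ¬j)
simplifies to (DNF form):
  j ∧ m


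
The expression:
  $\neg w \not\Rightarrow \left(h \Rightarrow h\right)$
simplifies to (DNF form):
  $\text{False}$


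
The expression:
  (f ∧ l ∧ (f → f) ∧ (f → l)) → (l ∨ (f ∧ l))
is always true.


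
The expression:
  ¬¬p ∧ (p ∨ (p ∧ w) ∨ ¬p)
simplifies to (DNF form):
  p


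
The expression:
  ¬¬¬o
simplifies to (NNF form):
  ¬o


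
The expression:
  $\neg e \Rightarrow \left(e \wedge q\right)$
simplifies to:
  $e$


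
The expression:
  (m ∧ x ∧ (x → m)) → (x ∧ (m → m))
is always true.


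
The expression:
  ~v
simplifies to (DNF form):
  ~v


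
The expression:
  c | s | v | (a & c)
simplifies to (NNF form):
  c | s | v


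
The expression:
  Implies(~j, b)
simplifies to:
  b | j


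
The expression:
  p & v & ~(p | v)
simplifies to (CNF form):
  False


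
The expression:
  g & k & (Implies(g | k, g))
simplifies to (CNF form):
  g & k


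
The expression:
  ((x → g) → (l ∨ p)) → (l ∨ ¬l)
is always true.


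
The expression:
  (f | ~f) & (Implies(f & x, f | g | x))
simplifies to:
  True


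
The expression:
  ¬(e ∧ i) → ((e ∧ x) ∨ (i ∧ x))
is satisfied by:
  {i: True, x: True, e: True}
  {i: True, x: True, e: False}
  {i: True, e: True, x: False}
  {x: True, e: True, i: False}


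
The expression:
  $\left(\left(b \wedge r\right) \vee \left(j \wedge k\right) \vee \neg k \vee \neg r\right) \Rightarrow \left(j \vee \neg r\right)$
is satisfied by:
  {j: True, k: True, r: False, b: False}
  {j: True, k: False, r: False, b: False}
  {b: True, j: True, k: True, r: False}
  {b: True, j: True, k: False, r: False}
  {k: True, b: False, j: False, r: False}
  {k: False, b: False, j: False, r: False}
  {b: True, k: True, j: False, r: False}
  {b: True, k: False, j: False, r: False}
  {r: True, j: True, k: True, b: False}
  {r: True, j: True, k: False, b: False}
  {r: True, b: True, j: True, k: True}
  {r: True, b: True, j: True, k: False}
  {r: True, k: True, j: False, b: False}


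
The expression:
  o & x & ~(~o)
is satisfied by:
  {x: True, o: True}


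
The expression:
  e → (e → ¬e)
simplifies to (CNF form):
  ¬e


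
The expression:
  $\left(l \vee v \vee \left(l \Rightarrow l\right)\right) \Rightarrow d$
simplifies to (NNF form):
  $d$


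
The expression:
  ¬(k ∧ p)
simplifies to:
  ¬k ∨ ¬p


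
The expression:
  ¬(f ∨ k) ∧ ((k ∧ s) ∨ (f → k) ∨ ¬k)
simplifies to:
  ¬f ∧ ¬k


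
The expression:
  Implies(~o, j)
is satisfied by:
  {o: True, j: True}
  {o: True, j: False}
  {j: True, o: False}


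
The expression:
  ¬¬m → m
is always true.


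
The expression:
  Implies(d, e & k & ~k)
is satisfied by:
  {d: False}


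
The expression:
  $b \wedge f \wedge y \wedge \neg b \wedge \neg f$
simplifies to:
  $\text{False}$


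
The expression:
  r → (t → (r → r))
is always true.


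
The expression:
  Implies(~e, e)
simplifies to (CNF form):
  e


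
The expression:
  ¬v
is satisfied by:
  {v: False}


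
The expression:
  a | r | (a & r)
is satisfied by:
  {r: True, a: True}
  {r: True, a: False}
  {a: True, r: False}


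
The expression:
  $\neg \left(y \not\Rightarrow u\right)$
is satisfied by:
  {u: True, y: False}
  {y: False, u: False}
  {y: True, u: True}


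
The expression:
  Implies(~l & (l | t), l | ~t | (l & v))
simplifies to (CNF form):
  l | ~t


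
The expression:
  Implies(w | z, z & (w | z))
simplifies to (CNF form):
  z | ~w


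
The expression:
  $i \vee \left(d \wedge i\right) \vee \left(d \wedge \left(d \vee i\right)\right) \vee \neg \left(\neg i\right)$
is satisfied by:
  {i: True, d: True}
  {i: True, d: False}
  {d: True, i: False}


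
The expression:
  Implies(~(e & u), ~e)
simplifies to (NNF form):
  u | ~e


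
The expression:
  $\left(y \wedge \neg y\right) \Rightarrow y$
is always true.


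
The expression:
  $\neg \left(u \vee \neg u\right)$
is never true.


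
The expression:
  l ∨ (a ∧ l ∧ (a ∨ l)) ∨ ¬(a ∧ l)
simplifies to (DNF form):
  True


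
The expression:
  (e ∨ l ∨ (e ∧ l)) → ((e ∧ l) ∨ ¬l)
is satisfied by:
  {e: True, l: False}
  {l: False, e: False}
  {l: True, e: True}


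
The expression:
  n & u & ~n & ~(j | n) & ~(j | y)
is never true.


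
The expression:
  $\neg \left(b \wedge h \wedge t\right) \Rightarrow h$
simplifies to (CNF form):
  $h$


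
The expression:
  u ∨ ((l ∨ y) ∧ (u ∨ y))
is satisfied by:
  {y: True, u: True}
  {y: True, u: False}
  {u: True, y: False}


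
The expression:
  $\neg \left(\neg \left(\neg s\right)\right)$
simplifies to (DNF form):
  $\neg s$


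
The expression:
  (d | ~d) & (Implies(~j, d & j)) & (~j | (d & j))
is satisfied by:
  {j: True, d: True}


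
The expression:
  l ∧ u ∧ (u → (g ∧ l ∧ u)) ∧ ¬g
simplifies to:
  False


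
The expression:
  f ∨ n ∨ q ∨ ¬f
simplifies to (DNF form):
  True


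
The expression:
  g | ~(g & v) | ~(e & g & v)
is always true.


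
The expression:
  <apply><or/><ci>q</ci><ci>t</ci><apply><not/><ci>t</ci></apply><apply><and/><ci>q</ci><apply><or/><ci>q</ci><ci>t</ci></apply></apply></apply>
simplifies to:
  <true/>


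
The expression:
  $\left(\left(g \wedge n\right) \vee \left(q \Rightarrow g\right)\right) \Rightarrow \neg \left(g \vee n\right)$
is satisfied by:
  {q: True, g: False, n: False}
  {g: False, n: False, q: False}
  {n: True, q: True, g: False}


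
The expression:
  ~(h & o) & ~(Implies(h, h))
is never true.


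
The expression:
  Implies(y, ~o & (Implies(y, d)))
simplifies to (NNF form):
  ~y | (d & ~o)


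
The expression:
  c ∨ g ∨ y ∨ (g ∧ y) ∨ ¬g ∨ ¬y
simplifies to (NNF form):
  True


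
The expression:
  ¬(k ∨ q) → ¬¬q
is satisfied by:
  {k: True, q: True}
  {k: True, q: False}
  {q: True, k: False}


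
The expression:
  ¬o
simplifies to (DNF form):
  ¬o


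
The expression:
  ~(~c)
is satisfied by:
  {c: True}


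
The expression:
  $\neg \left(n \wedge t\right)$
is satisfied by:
  {t: False, n: False}
  {n: True, t: False}
  {t: True, n: False}


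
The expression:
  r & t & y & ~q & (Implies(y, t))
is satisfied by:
  {t: True, r: True, y: True, q: False}


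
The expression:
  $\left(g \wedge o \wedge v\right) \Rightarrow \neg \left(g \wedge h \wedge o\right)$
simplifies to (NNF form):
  $\neg g \vee \neg h \vee \neg o \vee \neg v$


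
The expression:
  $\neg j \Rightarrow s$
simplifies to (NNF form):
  $j \vee s$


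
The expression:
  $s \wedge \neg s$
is never true.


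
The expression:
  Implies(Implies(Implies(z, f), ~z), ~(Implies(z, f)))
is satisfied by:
  {z: True}


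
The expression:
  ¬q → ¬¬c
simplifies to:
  c ∨ q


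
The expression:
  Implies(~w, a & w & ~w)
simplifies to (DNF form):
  w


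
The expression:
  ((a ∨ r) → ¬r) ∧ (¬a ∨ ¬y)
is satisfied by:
  {r: False, y: False, a: False}
  {a: True, r: False, y: False}
  {y: True, r: False, a: False}


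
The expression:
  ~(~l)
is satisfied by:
  {l: True}


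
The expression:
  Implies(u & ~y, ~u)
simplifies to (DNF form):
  y | ~u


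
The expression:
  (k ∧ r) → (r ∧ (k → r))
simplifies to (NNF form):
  True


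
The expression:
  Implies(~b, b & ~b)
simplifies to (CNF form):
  b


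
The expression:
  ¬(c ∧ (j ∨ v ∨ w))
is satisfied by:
  {j: False, w: False, c: False, v: False}
  {v: True, j: False, w: False, c: False}
  {w: True, v: False, j: False, c: False}
  {v: True, w: True, j: False, c: False}
  {j: True, v: False, w: False, c: False}
  {v: True, j: True, w: False, c: False}
  {w: True, j: True, v: False, c: False}
  {v: True, w: True, j: True, c: False}
  {c: True, v: False, j: False, w: False}


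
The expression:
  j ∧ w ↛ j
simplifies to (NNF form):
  False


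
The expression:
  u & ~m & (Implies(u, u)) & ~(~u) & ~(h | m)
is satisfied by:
  {u: True, h: False, m: False}


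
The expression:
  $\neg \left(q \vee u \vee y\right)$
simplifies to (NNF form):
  $\neg q \wedge \neg u \wedge \neg y$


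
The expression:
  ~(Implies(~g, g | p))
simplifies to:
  ~g & ~p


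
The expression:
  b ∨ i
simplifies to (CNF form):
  b ∨ i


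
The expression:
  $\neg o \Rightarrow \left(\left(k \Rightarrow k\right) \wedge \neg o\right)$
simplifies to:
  $\text{True}$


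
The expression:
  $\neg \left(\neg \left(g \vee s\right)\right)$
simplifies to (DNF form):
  $g \vee s$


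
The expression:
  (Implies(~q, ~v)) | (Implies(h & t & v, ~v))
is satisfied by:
  {q: True, h: False, v: False, t: False}
  {q: False, h: False, v: False, t: False}
  {q: True, t: True, h: False, v: False}
  {t: True, q: False, h: False, v: False}
  {q: True, v: True, t: False, h: False}
  {v: True, t: False, h: False, q: False}
  {q: True, t: True, v: True, h: False}
  {t: True, v: True, q: False, h: False}
  {q: True, h: True, t: False, v: False}
  {h: True, t: False, v: False, q: False}
  {q: True, t: True, h: True, v: False}
  {t: True, h: True, q: False, v: False}
  {q: True, v: True, h: True, t: False}
  {v: True, h: True, t: False, q: False}
  {q: True, t: True, v: True, h: True}


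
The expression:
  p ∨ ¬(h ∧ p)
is always true.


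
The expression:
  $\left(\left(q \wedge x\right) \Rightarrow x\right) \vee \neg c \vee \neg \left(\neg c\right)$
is always true.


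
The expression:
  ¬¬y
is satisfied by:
  {y: True}


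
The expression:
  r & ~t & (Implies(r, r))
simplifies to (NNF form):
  r & ~t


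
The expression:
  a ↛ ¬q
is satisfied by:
  {a: True, q: True}


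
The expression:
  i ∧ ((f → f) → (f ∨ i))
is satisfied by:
  {i: True}


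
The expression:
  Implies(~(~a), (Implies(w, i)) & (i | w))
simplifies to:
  i | ~a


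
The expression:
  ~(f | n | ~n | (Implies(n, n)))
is never true.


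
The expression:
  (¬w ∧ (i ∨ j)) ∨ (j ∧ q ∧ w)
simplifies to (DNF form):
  (i ∧ ¬w) ∨ (j ∧ q) ∨ (j ∧ ¬w)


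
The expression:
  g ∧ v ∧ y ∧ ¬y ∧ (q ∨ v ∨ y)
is never true.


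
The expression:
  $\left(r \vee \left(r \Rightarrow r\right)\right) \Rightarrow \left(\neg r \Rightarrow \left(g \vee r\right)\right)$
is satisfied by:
  {r: True, g: True}
  {r: True, g: False}
  {g: True, r: False}


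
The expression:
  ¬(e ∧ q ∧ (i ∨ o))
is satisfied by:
  {o: False, e: False, q: False, i: False}
  {i: True, o: False, e: False, q: False}
  {o: True, i: False, e: False, q: False}
  {i: True, o: True, e: False, q: False}
  {q: True, i: False, o: False, e: False}
  {i: True, q: True, o: False, e: False}
  {q: True, o: True, i: False, e: False}
  {i: True, q: True, o: True, e: False}
  {e: True, q: False, o: False, i: False}
  {e: True, i: True, q: False, o: False}
  {e: True, o: True, q: False, i: False}
  {i: True, e: True, o: True, q: False}
  {e: True, q: True, i: False, o: False}


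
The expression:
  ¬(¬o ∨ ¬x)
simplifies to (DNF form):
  o ∧ x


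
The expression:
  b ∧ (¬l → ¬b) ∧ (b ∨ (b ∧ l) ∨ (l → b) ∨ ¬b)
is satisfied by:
  {b: True, l: True}


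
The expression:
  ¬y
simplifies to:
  ¬y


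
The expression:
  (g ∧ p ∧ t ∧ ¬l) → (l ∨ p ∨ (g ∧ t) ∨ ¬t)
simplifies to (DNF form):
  True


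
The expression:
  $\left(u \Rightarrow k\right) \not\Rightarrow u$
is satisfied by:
  {u: False}


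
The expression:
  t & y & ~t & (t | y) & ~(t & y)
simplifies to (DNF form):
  False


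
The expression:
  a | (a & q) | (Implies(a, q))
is always true.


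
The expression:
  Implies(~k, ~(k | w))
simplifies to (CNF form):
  k | ~w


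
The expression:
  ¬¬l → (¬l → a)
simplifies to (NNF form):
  True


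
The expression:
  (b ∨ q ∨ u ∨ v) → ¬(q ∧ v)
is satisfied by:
  {v: False, q: False}
  {q: True, v: False}
  {v: True, q: False}


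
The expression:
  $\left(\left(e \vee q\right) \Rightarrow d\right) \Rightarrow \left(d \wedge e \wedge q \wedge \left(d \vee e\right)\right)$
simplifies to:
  $\left(e \wedge q\right) \vee \left(e \wedge \neg d\right) \vee \left(q \wedge \neg d\right)$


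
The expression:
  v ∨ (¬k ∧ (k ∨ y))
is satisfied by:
  {y: True, v: True, k: False}
  {v: True, k: False, y: False}
  {y: True, v: True, k: True}
  {v: True, k: True, y: False}
  {y: True, k: False, v: False}


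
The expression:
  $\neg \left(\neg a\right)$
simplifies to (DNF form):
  $a$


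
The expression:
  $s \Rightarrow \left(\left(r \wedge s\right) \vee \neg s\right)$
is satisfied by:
  {r: True, s: False}
  {s: False, r: False}
  {s: True, r: True}


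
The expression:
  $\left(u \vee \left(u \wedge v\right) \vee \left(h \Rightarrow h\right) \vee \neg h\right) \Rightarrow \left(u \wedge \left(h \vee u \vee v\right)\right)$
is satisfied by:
  {u: True}


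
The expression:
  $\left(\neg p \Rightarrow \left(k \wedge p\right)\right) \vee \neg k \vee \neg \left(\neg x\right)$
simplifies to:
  $p \vee x \vee \neg k$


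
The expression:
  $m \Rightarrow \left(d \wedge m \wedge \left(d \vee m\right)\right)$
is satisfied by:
  {d: True, m: False}
  {m: False, d: False}
  {m: True, d: True}


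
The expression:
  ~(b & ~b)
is always true.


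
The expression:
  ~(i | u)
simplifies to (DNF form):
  ~i & ~u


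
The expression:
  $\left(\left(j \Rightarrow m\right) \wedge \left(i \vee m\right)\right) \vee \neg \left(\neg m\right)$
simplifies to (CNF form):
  $\left(i \vee m\right) \wedge \left(m \vee \neg j\right)$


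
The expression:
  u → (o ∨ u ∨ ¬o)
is always true.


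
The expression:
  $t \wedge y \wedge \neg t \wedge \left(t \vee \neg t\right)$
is never true.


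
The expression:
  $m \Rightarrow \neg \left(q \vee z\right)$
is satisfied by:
  {q: False, m: False, z: False}
  {z: True, q: False, m: False}
  {q: True, z: False, m: False}
  {z: True, q: True, m: False}
  {m: True, z: False, q: False}


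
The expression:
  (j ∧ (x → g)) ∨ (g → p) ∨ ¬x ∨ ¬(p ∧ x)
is always true.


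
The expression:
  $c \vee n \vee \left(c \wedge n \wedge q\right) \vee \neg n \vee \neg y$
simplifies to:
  $\text{True}$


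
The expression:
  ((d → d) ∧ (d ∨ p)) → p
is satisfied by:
  {p: True, d: False}
  {d: False, p: False}
  {d: True, p: True}


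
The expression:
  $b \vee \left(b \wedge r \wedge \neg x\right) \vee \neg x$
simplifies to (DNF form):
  $b \vee \neg x$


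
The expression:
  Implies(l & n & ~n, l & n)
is always true.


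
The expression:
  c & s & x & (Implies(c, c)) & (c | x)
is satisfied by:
  {c: True, s: True, x: True}


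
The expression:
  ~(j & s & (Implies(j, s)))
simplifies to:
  ~j | ~s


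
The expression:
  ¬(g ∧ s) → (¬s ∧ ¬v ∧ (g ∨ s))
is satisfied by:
  {s: True, g: True, v: False}
  {g: True, v: False, s: False}
  {s: True, v: True, g: True}


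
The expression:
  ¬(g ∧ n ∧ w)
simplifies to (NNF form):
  ¬g ∨ ¬n ∨ ¬w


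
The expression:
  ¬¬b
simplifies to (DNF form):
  b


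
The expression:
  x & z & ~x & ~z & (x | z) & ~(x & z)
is never true.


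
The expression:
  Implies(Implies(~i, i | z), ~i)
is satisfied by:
  {i: False}


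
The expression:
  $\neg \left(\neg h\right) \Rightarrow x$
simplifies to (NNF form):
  $x \vee \neg h$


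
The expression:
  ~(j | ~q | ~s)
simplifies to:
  q & s & ~j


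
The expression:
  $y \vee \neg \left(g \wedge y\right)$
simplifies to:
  $\text{True}$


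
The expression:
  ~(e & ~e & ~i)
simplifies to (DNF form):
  True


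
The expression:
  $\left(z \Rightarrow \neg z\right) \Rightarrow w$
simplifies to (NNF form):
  $w \vee z$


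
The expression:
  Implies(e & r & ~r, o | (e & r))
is always true.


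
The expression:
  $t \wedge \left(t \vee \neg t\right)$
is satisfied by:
  {t: True}


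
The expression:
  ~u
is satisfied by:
  {u: False}


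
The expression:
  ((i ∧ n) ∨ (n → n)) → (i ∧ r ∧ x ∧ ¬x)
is never true.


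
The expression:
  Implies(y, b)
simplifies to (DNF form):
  b | ~y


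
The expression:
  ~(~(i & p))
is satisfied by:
  {i: True, p: True}


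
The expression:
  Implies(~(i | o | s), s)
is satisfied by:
  {i: True, o: True, s: True}
  {i: True, o: True, s: False}
  {i: True, s: True, o: False}
  {i: True, s: False, o: False}
  {o: True, s: True, i: False}
  {o: True, s: False, i: False}
  {s: True, o: False, i: False}


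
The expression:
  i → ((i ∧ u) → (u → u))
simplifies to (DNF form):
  True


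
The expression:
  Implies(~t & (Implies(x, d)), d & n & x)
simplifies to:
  t | (n & x) | (x & ~d)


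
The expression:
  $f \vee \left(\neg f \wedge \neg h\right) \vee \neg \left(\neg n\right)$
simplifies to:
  $f \vee n \vee \neg h$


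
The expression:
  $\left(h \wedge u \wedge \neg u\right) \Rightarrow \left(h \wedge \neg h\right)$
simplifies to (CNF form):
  $\text{True}$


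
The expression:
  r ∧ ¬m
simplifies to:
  r ∧ ¬m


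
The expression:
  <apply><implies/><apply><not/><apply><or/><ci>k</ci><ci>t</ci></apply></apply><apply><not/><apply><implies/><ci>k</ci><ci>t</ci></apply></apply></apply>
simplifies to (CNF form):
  <apply><or/><ci>k</ci><ci>t</ci></apply>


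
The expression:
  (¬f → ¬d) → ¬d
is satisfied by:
  {d: False, f: False}
  {f: True, d: False}
  {d: True, f: False}


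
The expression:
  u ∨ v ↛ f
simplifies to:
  u ∨ (v ∧ ¬f)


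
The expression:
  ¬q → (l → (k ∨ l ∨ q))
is always true.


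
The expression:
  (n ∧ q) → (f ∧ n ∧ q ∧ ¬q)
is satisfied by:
  {q: False, n: False}
  {n: True, q: False}
  {q: True, n: False}


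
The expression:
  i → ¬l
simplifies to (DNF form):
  ¬i ∨ ¬l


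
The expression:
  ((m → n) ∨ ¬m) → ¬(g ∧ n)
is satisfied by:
  {g: False, n: False}
  {n: True, g: False}
  {g: True, n: False}


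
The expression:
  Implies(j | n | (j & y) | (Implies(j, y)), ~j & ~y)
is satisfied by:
  {y: False, j: False}


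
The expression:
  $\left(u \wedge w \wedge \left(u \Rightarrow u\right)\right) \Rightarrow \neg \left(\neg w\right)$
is always true.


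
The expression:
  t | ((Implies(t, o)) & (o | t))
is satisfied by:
  {t: True, o: True}
  {t: True, o: False}
  {o: True, t: False}


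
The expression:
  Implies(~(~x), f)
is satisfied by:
  {f: True, x: False}
  {x: False, f: False}
  {x: True, f: True}


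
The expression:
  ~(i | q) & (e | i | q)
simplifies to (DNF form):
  e & ~i & ~q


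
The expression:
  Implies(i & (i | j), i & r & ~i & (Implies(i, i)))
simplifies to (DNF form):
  ~i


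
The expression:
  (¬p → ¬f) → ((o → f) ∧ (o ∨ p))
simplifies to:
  f ∨ (p ∧ ¬o)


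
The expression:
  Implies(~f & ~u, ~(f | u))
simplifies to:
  True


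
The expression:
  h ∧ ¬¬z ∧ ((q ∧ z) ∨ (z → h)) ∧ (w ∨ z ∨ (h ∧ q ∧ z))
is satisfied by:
  {h: True, z: True}


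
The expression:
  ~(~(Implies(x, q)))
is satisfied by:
  {q: True, x: False}
  {x: False, q: False}
  {x: True, q: True}


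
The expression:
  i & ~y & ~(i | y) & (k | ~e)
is never true.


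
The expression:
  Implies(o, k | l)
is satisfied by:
  {k: True, l: True, o: False}
  {k: True, o: False, l: False}
  {l: True, o: False, k: False}
  {l: False, o: False, k: False}
  {k: True, l: True, o: True}
  {k: True, o: True, l: False}
  {l: True, o: True, k: False}


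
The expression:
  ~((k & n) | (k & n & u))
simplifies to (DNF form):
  ~k | ~n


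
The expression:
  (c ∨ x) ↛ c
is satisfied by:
  {x: True, c: False}


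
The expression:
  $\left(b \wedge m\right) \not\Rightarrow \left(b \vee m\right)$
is never true.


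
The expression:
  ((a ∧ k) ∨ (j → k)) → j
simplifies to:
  j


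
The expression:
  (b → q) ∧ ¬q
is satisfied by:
  {q: False, b: False}


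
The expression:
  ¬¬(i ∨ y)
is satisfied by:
  {i: True, y: True}
  {i: True, y: False}
  {y: True, i: False}


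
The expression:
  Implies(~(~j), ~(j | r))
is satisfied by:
  {j: False}


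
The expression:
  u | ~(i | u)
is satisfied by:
  {u: True, i: False}
  {i: False, u: False}
  {i: True, u: True}


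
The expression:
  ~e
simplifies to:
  ~e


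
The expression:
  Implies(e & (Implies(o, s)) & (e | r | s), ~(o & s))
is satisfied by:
  {s: False, e: False, o: False}
  {o: True, s: False, e: False}
  {e: True, s: False, o: False}
  {o: True, e: True, s: False}
  {s: True, o: False, e: False}
  {o: True, s: True, e: False}
  {e: True, s: True, o: False}


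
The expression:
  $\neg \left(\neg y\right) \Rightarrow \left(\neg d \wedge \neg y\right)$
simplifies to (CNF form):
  $\neg y$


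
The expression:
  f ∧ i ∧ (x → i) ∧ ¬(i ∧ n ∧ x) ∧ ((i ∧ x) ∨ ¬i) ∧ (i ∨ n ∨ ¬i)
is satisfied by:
  {i: True, x: True, f: True, n: False}


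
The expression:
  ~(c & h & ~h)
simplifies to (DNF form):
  True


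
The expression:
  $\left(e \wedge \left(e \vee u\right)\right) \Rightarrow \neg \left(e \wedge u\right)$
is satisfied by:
  {u: False, e: False}
  {e: True, u: False}
  {u: True, e: False}


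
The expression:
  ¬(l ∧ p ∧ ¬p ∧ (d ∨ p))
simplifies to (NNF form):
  True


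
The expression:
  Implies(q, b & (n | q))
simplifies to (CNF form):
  b | ~q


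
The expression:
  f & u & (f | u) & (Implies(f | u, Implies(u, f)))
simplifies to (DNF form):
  f & u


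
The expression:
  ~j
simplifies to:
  ~j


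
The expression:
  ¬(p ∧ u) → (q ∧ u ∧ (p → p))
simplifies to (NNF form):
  u ∧ (p ∨ q)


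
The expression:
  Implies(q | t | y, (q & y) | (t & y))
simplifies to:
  (q & y) | (t & y) | (~q & ~t & ~y)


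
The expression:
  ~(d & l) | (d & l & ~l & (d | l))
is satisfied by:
  {l: False, d: False}
  {d: True, l: False}
  {l: True, d: False}


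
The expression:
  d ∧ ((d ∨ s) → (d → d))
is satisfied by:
  {d: True}


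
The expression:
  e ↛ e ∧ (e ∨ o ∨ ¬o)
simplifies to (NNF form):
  False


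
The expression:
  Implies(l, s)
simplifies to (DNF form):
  s | ~l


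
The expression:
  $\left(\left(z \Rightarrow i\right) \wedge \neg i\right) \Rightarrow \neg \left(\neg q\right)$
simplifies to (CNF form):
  $i \vee q \vee z$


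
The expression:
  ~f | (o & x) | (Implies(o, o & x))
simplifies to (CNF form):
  x | ~f | ~o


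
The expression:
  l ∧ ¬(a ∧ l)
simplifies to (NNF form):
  l ∧ ¬a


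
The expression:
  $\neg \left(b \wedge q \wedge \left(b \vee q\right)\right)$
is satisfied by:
  {q: False, b: False}
  {b: True, q: False}
  {q: True, b: False}


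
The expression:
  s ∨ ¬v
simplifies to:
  s ∨ ¬v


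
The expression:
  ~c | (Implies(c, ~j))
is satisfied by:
  {c: False, j: False}
  {j: True, c: False}
  {c: True, j: False}


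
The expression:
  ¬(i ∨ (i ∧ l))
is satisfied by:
  {i: False}


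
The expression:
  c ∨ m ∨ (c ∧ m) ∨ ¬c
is always true.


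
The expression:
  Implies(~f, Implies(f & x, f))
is always true.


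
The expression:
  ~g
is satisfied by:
  {g: False}


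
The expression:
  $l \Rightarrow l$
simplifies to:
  $\text{True}$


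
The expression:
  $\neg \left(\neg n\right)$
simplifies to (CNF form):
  $n$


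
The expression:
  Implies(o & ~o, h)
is always true.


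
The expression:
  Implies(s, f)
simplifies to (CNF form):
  f | ~s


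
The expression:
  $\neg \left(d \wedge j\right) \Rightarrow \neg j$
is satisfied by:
  {d: True, j: False}
  {j: False, d: False}
  {j: True, d: True}


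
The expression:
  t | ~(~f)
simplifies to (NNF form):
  f | t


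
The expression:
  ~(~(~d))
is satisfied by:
  {d: False}


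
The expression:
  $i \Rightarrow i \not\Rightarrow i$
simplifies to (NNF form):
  $\neg i$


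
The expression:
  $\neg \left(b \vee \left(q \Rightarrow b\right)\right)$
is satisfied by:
  {q: True, b: False}


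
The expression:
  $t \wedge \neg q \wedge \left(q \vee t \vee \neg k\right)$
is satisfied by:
  {t: True, q: False}


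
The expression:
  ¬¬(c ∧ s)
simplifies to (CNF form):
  c ∧ s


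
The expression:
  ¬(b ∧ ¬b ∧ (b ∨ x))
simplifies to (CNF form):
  True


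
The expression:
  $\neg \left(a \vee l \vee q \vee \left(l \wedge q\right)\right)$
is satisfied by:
  {q: False, l: False, a: False}


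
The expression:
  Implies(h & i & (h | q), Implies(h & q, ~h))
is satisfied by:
  {h: False, q: False, i: False}
  {i: True, h: False, q: False}
  {q: True, h: False, i: False}
  {i: True, q: True, h: False}
  {h: True, i: False, q: False}
  {i: True, h: True, q: False}
  {q: True, h: True, i: False}


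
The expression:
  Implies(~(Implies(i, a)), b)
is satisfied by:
  {a: True, b: True, i: False}
  {a: True, i: False, b: False}
  {b: True, i: False, a: False}
  {b: False, i: False, a: False}
  {a: True, b: True, i: True}
  {a: True, i: True, b: False}
  {b: True, i: True, a: False}


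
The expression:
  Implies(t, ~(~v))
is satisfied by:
  {v: True, t: False}
  {t: False, v: False}
  {t: True, v: True}


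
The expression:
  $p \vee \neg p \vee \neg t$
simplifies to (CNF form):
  $\text{True}$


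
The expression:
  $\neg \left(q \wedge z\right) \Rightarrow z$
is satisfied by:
  {z: True}


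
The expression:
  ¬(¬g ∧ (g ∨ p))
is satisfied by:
  {g: True, p: False}
  {p: False, g: False}
  {p: True, g: True}


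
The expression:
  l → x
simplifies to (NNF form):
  x ∨ ¬l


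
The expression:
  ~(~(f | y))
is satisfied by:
  {y: True, f: True}
  {y: True, f: False}
  {f: True, y: False}


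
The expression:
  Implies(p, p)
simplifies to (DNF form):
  True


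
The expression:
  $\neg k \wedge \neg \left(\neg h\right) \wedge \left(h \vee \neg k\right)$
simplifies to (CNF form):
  $h \wedge \neg k$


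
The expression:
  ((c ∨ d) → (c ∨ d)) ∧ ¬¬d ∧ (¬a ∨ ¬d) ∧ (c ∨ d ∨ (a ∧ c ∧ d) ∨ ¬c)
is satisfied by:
  {d: True, a: False}


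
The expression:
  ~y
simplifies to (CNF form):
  ~y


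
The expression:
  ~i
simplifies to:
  ~i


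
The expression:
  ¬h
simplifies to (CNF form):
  ¬h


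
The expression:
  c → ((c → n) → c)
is always true.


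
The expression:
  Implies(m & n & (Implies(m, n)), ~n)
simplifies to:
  ~m | ~n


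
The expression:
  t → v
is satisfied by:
  {v: True, t: False}
  {t: False, v: False}
  {t: True, v: True}


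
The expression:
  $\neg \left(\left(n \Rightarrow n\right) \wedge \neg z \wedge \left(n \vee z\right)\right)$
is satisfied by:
  {z: True, n: False}
  {n: False, z: False}
  {n: True, z: True}


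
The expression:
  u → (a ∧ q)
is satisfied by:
  {q: True, a: True, u: False}
  {q: True, a: False, u: False}
  {a: True, q: False, u: False}
  {q: False, a: False, u: False}
  {q: True, u: True, a: True}


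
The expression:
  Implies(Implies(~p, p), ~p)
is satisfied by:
  {p: False}


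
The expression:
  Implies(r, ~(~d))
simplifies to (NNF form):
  d | ~r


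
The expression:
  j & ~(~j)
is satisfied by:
  {j: True}


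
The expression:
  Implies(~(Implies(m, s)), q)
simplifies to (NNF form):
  q | s | ~m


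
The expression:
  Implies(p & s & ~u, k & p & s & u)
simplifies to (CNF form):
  u | ~p | ~s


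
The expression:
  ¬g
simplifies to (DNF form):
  ¬g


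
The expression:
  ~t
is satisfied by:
  {t: False}


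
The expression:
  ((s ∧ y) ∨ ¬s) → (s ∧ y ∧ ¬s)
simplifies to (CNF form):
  s ∧ ¬y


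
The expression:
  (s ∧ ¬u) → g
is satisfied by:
  {g: True, u: True, s: False}
  {g: True, s: False, u: False}
  {u: True, s: False, g: False}
  {u: False, s: False, g: False}
  {g: True, u: True, s: True}
  {g: True, s: True, u: False}
  {u: True, s: True, g: False}


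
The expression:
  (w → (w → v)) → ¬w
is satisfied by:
  {w: False, v: False}
  {v: True, w: False}
  {w: True, v: False}


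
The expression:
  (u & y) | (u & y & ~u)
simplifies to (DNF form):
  u & y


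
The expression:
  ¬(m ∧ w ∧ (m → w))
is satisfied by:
  {w: False, m: False}
  {m: True, w: False}
  {w: True, m: False}


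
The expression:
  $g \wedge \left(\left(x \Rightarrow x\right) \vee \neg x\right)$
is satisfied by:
  {g: True}


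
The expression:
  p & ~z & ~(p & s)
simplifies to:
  p & ~s & ~z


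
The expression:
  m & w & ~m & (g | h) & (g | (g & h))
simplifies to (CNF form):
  False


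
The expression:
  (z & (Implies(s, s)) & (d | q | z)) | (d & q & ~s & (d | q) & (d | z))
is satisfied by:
  {d: True, z: True, q: True, s: False}
  {d: True, z: True, s: False, q: False}
  {z: True, q: True, s: False, d: False}
  {z: True, s: False, q: False, d: False}
  {z: True, d: True, s: True, q: True}
  {z: True, d: True, s: True, q: False}
  {z: True, s: True, q: True, d: False}
  {z: True, s: True, q: False, d: False}
  {d: True, q: True, s: False, z: False}


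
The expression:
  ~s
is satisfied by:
  {s: False}


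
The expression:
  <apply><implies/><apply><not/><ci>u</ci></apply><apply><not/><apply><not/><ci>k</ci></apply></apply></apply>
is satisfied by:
  {k: True, u: True}
  {k: True, u: False}
  {u: True, k: False}


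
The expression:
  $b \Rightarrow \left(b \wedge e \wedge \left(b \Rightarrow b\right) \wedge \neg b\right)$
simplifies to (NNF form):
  $\neg b$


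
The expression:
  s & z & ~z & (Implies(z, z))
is never true.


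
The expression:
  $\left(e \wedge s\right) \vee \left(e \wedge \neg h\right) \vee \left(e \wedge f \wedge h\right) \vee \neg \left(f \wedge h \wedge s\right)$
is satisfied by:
  {e: True, s: False, h: False, f: False}
  {f: False, s: False, e: False, h: False}
  {f: True, e: True, s: False, h: False}
  {f: True, s: False, e: False, h: False}
  {h: True, e: True, f: False, s: False}
  {h: True, f: False, s: False, e: False}
  {h: True, f: True, e: True, s: False}
  {h: True, f: True, s: False, e: False}
  {e: True, s: True, h: False, f: False}
  {s: True, h: False, e: False, f: False}
  {f: True, s: True, e: True, h: False}
  {f: True, s: True, h: False, e: False}
  {e: True, s: True, h: True, f: False}
  {s: True, h: True, f: False, e: False}
  {f: True, s: True, h: True, e: True}


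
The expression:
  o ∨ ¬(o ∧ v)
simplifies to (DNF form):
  True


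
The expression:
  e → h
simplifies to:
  h ∨ ¬e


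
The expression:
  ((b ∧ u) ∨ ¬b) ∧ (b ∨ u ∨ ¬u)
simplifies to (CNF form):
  u ∨ ¬b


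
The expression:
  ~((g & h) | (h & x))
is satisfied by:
  {x: False, h: False, g: False}
  {g: True, x: False, h: False}
  {x: True, g: False, h: False}
  {g: True, x: True, h: False}
  {h: True, g: False, x: False}


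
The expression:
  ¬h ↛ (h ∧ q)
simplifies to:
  ¬h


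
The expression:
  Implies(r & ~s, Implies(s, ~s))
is always true.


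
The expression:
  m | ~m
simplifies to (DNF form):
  True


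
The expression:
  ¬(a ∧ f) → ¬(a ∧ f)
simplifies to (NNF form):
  True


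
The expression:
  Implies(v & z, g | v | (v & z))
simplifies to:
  True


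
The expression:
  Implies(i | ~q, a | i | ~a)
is always true.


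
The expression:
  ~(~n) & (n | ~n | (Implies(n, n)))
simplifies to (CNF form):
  n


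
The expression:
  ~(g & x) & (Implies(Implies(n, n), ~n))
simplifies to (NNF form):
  ~n & (~g | ~x)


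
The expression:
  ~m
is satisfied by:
  {m: False}


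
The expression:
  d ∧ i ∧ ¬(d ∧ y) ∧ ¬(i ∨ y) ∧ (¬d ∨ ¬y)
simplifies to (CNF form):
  False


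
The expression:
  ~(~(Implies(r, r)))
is always true.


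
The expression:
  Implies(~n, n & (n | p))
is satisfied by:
  {n: True}


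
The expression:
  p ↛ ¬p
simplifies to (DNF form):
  p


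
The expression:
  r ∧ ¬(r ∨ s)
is never true.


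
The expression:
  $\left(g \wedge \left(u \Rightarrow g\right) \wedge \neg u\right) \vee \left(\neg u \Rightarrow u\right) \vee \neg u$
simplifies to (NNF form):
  $\text{True}$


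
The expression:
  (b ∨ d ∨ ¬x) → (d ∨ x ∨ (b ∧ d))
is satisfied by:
  {x: True, d: True}
  {x: True, d: False}
  {d: True, x: False}


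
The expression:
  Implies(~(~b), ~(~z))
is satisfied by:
  {z: True, b: False}
  {b: False, z: False}
  {b: True, z: True}


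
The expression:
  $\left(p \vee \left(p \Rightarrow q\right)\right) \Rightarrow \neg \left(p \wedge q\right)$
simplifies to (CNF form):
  $\neg p \vee \neg q$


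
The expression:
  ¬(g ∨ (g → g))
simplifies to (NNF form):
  False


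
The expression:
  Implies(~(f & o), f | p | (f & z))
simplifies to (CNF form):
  f | p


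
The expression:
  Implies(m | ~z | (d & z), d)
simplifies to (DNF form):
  d | (z & ~m)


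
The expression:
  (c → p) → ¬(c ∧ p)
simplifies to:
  ¬c ∨ ¬p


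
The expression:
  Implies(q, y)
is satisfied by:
  {y: True, q: False}
  {q: False, y: False}
  {q: True, y: True}


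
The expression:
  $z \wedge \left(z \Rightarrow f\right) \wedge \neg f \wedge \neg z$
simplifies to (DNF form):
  $\text{False}$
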